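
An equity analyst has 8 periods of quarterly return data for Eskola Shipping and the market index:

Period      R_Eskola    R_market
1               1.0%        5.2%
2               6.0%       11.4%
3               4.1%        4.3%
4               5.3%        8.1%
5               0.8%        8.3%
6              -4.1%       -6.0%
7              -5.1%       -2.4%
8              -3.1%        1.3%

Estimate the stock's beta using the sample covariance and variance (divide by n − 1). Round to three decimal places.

0.648

Mean R_i = (1.0 + 6.0 + 4.1 + 5.3 + 0.8 − 4.1 − 5.1 − 3.1) / 8 = 0.6125%
Mean R_m = (5.2 + 11.4 + 4.3 + 8.1 + 8.3 − 6.0 − 2.4 + 1.3) / 8 = 3.7750%
Σ(R_i − R̄_i)(R_m − R̄_m) = 155.1125  ⇒  Cov = 155.1125 / 7 = 22.1589
Σ(R_m − R̄_m)² = 239.4350  ⇒  Var(R_m) = 239.4350 / 7 = 34.2050
β = Cov / Var(R_m) = 22.1589 / 34.2050 = 0.6478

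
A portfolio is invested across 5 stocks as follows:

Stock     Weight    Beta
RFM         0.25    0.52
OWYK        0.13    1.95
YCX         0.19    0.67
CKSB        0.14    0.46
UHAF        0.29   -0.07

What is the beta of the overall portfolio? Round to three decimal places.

0.555

β_P = Σ w_i β_i = 0.25×0.52 + 0.13×1.95 + 0.19×0.67 + 0.14×0.46 + 0.29×-0.07 = 0.5549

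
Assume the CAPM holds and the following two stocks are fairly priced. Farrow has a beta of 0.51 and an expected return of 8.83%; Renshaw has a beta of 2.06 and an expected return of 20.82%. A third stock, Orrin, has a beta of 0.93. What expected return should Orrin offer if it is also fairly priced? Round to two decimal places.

MRP (SML slope) = (20.82% − 8.83%) / (2.06 − 0.51) = 11.99% / 1.55 = 7.7355%
R_f (intercept) = 8.83% − 0.51 × 7.7355% = 4.8849%
E(R_Orrin) = R_f + β × MRP = 4.8849% + 0.93 × 7.7355% = 12.08%

12.08%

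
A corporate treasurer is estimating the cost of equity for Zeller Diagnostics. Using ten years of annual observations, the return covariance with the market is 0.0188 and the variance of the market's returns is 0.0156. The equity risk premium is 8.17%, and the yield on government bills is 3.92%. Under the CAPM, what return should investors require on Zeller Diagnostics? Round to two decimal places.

β = Cov(R_i, R_m) / Var(R_m) = 0.0188 / 0.0156 = 1.2051
E(R) = R_f + β × MRP = 3.92% + 1.2051 × 8.17% = 13.77%

13.77%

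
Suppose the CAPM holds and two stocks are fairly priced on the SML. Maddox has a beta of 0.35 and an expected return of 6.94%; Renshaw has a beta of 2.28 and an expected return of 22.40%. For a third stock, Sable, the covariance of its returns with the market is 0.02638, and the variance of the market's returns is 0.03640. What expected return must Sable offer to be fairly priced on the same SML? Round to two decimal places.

MRP = (22.40% − 6.94%) / (2.28 − 0.35) = 8.0104%
R_f = 6.94% − 0.35 × 8.0104% = 4.1364%
β_Sable = Cov / Var(R_m) = 0.02638 / 0.03640 = 0.7247
E(R_Sable) = R_f + β × MRP = 4.1364% + 0.7247 × 8.0104% = 9.94%

9.94%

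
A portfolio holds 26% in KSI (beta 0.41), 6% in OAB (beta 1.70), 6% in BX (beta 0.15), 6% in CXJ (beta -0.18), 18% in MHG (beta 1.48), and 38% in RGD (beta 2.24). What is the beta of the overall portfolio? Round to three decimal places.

β_P = Σ w_i β_i = 0.26×0.41 + 0.06×1.70 + 0.06×0.15 + 0.06×-0.18 + 0.18×1.48 + 0.38×2.24 = 1.3244

1.324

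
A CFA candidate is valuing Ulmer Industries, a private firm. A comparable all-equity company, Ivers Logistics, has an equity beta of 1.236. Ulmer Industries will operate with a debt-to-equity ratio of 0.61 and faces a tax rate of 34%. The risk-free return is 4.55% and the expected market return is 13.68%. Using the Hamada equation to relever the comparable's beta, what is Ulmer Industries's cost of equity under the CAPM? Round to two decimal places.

20.38%

β_L = β_U × [1 + (1 − t)(D/E)] = 1.236 × [1 + (1 − 0.34) × 0.61]
    = 1.236 × [1 + 0.66 × 0.61] = 1.236 × 1.4026 = 1.7336
MRP = 13.68% − 4.55% = 9.13%
E(R) = R_f + β_L × MRP = 4.55% + 1.7336 × 9.13% = 20.38%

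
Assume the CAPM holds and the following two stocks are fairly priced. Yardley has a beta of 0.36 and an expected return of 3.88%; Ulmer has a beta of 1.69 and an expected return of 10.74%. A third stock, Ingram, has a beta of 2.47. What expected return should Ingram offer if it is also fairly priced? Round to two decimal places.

14.76%

MRP (SML slope) = (10.74% − 3.88%) / (1.69 − 0.36) = 6.86% / 1.33 = 5.1579%
R_f (intercept) = 3.88% − 0.36 × 5.1579% = 2.0232%
E(R_Ingram) = R_f + β × MRP = 2.0232% + 2.47 × 5.1579% = 14.76%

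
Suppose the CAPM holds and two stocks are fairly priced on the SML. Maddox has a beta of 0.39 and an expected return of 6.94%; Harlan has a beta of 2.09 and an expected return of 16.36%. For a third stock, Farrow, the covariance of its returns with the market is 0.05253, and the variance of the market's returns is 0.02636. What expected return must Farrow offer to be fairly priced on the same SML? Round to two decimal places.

15.82%

MRP = (16.36% − 6.94%) / (2.09 − 0.39) = 5.5412%
R_f = 6.94% − 0.39 × 5.5412% = 4.7789%
β_Farrow = Cov / Var(R_m) = 0.05253 / 0.02636 = 1.9928
E(R_Farrow) = R_f + β × MRP = 4.7789% + 1.9928 × 5.5412% = 15.82%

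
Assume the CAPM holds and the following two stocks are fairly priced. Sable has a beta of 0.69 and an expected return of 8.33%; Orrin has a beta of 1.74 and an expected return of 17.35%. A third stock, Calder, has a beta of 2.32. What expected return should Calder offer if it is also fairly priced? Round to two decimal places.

MRP (SML slope) = (17.35% − 8.33%) / (1.74 − 0.69) = 9.02% / 1.05 = 8.5905%
R_f (intercept) = 8.33% − 0.69 × 8.5905% = 2.4026%
E(R_Calder) = R_f + β × MRP = 2.4026% + 2.32 × 8.5905% = 22.33%

22.33%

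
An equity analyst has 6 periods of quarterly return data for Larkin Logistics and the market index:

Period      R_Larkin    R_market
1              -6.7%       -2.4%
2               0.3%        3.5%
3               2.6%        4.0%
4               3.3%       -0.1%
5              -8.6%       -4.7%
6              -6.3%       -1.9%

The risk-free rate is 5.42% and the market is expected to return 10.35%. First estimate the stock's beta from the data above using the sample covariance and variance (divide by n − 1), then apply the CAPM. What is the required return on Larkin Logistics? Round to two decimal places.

11.70%

Mean R_i = (-6.7 + 0.3 + 2.6 + 3.3 − 8.6 − 6.3) / 6 = -2.5667%
Mean R_m = (-2.4 + 3.5 + 4.0 − 0.1 − 4.7 − 1.9) / 6 = -0.2667%
Σ(R_i − R̄_i)(R_m − R̄_m) = 75.4833  ⇒  Cov = 75.4833 / 5 = 15.0967
Σ(R_m − R̄_m)² = 59.2933  ⇒  Var(R_m) = 59.2933 / 5 = 11.8587
β = Cov / Var(R_m) = 15.0967 / 11.8587 = 1.2730
MRP = 10.35% − 5.42% = 4.93%
E(R) = R_f + β × MRP = 5.42% + 1.2730 × 4.93% = 11.70%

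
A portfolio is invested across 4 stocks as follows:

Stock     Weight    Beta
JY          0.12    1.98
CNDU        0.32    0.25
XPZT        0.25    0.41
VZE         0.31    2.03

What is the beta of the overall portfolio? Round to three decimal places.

β_P = Σ w_i β_i = 0.12×1.98 + 0.32×0.25 + 0.25×0.41 + 0.31×2.03 = 1.0494

1.049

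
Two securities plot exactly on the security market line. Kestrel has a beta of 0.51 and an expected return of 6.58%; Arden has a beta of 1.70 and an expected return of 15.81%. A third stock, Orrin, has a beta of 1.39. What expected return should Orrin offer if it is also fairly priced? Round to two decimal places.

13.41%

MRP (SML slope) = (15.81% − 6.58%) / (1.70 − 0.51) = 9.23% / 1.19 = 7.7563%
R_f (intercept) = 6.58% − 0.51 × 7.7563% = 2.6243%
E(R_Orrin) = R_f + β × MRP = 2.6243% + 1.39 × 7.7563% = 13.41%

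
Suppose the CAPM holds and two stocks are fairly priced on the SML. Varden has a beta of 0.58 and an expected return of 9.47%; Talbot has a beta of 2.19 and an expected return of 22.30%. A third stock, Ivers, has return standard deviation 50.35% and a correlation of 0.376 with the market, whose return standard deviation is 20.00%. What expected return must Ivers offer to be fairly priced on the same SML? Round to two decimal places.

MRP = (22.30% − 9.47%) / (2.19 − 0.58) = 7.9689%
R_f = 9.47% − 0.58 × 7.9689% = 4.8480%
β_Ivers = ρ·σ_i/σ_m = 0.376 × 50.35 / 20.00 = 0.9466
E(R_Ivers) = R_f + β × MRP = 4.8480% + 0.9466 × 7.9689% = 12.39%

12.39%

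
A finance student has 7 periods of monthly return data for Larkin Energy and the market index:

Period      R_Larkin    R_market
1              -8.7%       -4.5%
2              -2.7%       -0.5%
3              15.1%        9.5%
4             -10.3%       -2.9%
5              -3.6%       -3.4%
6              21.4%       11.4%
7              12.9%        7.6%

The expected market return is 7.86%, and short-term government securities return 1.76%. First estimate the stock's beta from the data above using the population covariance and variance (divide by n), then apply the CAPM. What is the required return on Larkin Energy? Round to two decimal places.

13.00%

Mean R_i = (-8.7 − 2.7 + 15.1 − 10.3 − 3.6 + 21.4 + 12.9) / 7 = 3.4429%
Mean R_m = (-4.5 − 0.5 + 9.5 − 2.9 − 3.4 + 11.4 + 7.6) / 7 = 2.4571%
Σ(R_i − R̄_i)(R_m − R̄_m) = 508.8429  ⇒  Cov = 508.8429 / 7 = 72.6918
Σ(R_m − R̄_m)² = 276.1771  ⇒  Var(R_m) = 276.1771 / 7 = 39.4539
β = Cov / Var(R_m) = 72.6918 / 39.4539 = 1.8424
MRP = 7.86% − 1.76% = 6.10%
E(R) = R_f + β × MRP = 1.76% + 1.8424 × 6.10% = 13.00%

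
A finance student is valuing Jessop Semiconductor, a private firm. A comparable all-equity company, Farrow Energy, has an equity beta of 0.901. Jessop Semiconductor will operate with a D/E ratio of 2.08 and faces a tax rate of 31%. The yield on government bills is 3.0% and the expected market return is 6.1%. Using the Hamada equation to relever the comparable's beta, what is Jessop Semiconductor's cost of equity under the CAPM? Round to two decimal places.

9.80%

β_L = β_U × [1 + (1 − t)(D/E)] = 0.901 × [1 + (1 − 0.31) × 2.08]
    = 0.901 × [1 + 0.69 × 2.08] = 0.901 × 2.4352 = 2.1941
MRP = 6.1% − 3.0% = 3.10%
E(R) = R_f + β_L × MRP = 3.0% + 2.1941 × 3.1% = 9.80%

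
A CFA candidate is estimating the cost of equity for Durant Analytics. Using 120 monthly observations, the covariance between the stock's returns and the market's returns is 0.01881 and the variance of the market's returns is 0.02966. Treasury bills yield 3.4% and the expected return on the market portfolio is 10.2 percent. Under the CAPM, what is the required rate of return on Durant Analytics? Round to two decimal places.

β = Cov(R_i, R_m) / Var(R_m) = 0.01881 / 0.02966 = 0.6342
MRP = 10.2% − 3.4% = 6.80%
E(R) = R_f + β × MRP = 3.4% + 0.6342 × 6.8% = 7.71%

7.71%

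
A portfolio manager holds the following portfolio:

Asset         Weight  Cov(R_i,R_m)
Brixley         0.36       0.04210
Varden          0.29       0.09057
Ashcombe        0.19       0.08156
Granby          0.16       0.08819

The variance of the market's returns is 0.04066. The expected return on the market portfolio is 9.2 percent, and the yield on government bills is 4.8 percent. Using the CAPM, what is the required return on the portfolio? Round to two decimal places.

β_Brixley = 0.04210 / 0.04066 = 1.0354
β_Varden = 0.09057 / 0.04066 = 2.2275
β_Ashcombe = 0.08156 / 0.04066 = 2.0059
β_Granby = 0.08819 / 0.04066 = 2.1690
β_P = Σ w_i β_i = 0.36×1.0354 + 0.29×2.2275 + 0.19×2.0059 + 0.16×2.1690 = 1.7469
MRP = 9.2% − 4.8% = 4.40%
E(R_P) = R_f + β_P × MRP = 4.8% + 1.7469 × 4.4% = 12.49%

12.49%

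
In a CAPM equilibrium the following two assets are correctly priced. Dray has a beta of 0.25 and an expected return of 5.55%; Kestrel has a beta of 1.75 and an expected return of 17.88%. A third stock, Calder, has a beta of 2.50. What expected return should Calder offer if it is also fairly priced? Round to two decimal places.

MRP (SML slope) = (17.88% − 5.55%) / (1.75 − 0.25) = 12.33% / 1.50 = 8.2200%
R_f (intercept) = 5.55% − 0.25 × 8.2200% = 3.4950%
E(R_Calder) = R_f + β × MRP = 3.4950% + 2.50 × 8.2200% = 24.05%

24.05%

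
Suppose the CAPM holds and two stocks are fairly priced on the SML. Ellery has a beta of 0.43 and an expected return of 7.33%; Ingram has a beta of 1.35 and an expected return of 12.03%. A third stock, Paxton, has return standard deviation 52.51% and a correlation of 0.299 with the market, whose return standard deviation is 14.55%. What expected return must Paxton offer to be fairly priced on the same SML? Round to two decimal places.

MRP = (12.03% − 7.33%) / (1.35 − 0.43) = 5.1087%
R_f = 7.33% − 0.43 × 5.1087% = 5.1333%
β_Paxton = ρ·σ_i/σ_m = 0.299 × 52.51 / 14.55 = 1.0791
E(R_Paxton) = R_f + β × MRP = 5.1333% + 1.0791 × 5.1087% = 10.65%

10.65%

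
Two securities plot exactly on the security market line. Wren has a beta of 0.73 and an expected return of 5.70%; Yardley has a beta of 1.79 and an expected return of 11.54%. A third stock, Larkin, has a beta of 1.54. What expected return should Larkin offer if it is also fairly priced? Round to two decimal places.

MRP (SML slope) = (11.54% − 5.70%) / (1.79 − 0.73) = 5.84% / 1.06 = 5.5094%
R_f (intercept) = 5.70% − 0.73 × 5.5094% = 1.6781%
E(R_Larkin) = R_f + β × MRP = 1.6781% + 1.54 × 5.5094% = 10.16%

10.16%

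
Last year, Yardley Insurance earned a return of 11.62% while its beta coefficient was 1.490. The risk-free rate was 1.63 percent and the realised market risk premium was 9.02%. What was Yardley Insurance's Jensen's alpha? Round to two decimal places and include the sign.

-3.45%

CAPM benchmark = R_f + β(R_m − R_f) = 1.63% + 1.490 × 9.02% = 15.06980%
α = actual − benchmark = 11.62% − 15.06980% = -3.45%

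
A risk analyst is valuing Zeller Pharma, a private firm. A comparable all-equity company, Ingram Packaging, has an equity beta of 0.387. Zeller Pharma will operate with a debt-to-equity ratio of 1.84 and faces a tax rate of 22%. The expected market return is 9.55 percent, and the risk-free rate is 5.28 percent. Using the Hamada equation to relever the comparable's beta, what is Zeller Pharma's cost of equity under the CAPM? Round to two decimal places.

β_L = β_U × [1 + (1 − t)(D/E)] = 0.387 × [1 + (1 − 0.22) × 1.84]
    = 0.387 × [1 + 0.78 × 1.84] = 0.387 × 2.4352 = 0.9424
MRP = 9.55% − 5.28% = 4.27%
E(R) = R_f + β_L × MRP = 5.28% + 0.9424 × 4.27% = 9.30%

9.30%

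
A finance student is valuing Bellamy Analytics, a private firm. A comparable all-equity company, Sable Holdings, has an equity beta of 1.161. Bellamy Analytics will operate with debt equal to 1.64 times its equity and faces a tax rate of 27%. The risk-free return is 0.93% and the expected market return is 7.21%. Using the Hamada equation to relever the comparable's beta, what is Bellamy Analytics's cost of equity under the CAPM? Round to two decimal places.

16.95%

β_L = β_U × [1 + (1 − t)(D/E)] = 1.161 × [1 + (1 − 0.27) × 1.64]
    = 1.161 × [1 + 0.73 × 1.64] = 1.161 × 2.1972 = 2.5509
MRP = 7.21% − 0.93% = 6.28%
E(R) = R_f + β_L × MRP = 0.93% + 2.5509 × 6.28% = 16.95%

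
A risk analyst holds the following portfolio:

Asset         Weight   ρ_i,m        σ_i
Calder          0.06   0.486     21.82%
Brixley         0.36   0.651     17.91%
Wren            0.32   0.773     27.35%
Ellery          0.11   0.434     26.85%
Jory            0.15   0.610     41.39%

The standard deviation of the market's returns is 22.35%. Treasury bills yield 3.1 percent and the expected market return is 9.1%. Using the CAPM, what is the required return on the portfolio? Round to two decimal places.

β_Calder = 0.486 × 21.82% / 22.35% = 0.4745
β_Brixley = 0.651 × 17.91% / 22.35% = 0.5217
β_Wren = 0.773 × 27.35% / 22.35% = 0.9459
β_Ellery = 0.434 × 26.85% / 22.35% = 0.5214
β_Jory = 0.610 × 41.39% / 22.35% = 1.1297
β_P = Σ w_i β_i = 0.06×0.4745 + 0.36×0.5217 + 0.32×0.9459 + 0.11×0.5214 + 0.15×1.1297 = 0.7458
MRP = 9.1% − 3.1% = 6.00%
E(R_P) = R_f + β_P × MRP = 3.1% + 0.7458 × 6.0% = 7.57%

7.57%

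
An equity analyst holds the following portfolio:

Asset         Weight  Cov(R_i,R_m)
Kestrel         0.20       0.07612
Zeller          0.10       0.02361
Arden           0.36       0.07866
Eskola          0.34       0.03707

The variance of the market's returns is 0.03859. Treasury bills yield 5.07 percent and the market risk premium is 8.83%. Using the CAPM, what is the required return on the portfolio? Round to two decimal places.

18.46%

β_Kestrel = 0.07612 / 0.03859 = 1.9725
β_Zeller = 0.02361 / 0.03859 = 0.6118
β_Arden = 0.07866 / 0.03859 = 2.0384
β_Eskola = 0.03707 / 0.03859 = 0.9606
β_P = Σ w_i β_i = 0.20×1.9725 + 0.10×0.6118 + 0.36×2.0384 + 0.34×0.9606 = 1.5161
E(R_P) = R_f + β_P × MRP = 5.07% + 1.5161 × 8.83% = 18.46%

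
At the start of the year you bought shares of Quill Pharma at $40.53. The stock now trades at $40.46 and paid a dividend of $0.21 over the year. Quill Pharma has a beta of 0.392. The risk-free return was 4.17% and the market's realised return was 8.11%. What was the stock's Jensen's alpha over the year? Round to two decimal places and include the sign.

Realised HPR = (P1 + D1 − P0) / P0 = (40.46 + 0.21 − 40.53) / 40.53 = 0.14 / 40.53 = 0.3454%
MRP = 8.11% − 4.17% = 3.94%
CAPM required = R_f + β·MRP = 4.17% + 0.392 × 3.94% = 5.71448%
α = realised − required = 0.3454% − 5.71448% = -5.37%

-5.37%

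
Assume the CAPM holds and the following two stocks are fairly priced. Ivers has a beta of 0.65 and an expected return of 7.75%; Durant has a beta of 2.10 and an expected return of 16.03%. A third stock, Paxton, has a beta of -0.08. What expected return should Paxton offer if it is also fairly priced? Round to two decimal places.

MRP (SML slope) = (16.03% − 7.75%) / (2.10 − 0.65) = 8.28% / 1.45 = 5.7103%
R_f (intercept) = 7.75% − 0.65 × 5.7103% = 4.0383%
E(R_Paxton) = R_f + β × MRP = 4.0383% + -0.08 × 5.7103% = 3.58%

3.58%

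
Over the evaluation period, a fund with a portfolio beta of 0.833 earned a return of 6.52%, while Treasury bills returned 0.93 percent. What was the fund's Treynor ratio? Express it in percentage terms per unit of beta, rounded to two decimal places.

6.71%

Treynor = (R_P − R_f) / β_P = (6.52% − 0.93%) / 0.8330 = 5.59% / 0.8330 = 6.71%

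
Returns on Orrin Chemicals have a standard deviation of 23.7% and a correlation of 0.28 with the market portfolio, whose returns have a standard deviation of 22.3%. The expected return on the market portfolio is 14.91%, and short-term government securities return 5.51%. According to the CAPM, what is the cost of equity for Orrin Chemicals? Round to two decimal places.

β = ρ × σ_i / σ_m = 0.28 × 23.7% / 22.3% = 0.2976
MRP = 14.91% − 5.51% = 9.40%
E(R) = 5.51% + 0.2976 × 9.40% = 8.31%

8.31%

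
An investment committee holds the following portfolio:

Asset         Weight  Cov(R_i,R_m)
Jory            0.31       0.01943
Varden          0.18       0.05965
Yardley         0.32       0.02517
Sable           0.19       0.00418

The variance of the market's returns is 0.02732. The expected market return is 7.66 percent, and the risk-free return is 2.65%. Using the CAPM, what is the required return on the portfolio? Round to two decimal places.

7.35%

β_Jory = 0.01943 / 0.02732 = 0.7112
β_Varden = 0.05965 / 0.02732 = 2.1834
β_Yardley = 0.02517 / 0.02732 = 0.9213
β_Sable = 0.00418 / 0.02732 = 0.1530
β_P = Σ w_i β_i = 0.31×0.7112 + 0.18×2.1834 + 0.32×0.9213 + 0.19×0.1530 = 0.9374
MRP = 7.66% − 2.65% = 5.01%
E(R_P) = R_f + β_P × MRP = 2.65% + 0.9374 × 5.01% = 7.35%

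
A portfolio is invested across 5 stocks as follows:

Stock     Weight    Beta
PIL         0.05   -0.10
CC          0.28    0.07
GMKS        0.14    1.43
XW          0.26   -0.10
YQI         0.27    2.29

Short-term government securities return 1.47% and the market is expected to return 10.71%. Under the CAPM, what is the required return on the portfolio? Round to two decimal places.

8.93%

β_P = Σ w_i β_i = 0.05×-0.10 + 0.28×0.07 + 0.14×1.43 + 0.26×-0.10 + 0.27×2.29 = 0.8071
MRP = 10.71% − 1.47% = 9.24%
E(R_P) = R_f + β_P × MRP = 1.47% + 0.8071 × 9.24% = 8.93%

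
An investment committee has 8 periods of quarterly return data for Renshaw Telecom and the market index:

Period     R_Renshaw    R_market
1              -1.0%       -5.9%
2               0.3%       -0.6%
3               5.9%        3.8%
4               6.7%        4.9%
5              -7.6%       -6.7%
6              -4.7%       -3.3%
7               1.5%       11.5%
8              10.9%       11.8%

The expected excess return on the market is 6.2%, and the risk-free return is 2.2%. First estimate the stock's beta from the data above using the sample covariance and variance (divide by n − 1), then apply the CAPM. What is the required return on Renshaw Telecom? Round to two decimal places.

Mean R_i = (-1.0 + 0.3 + 5.9 + 6.7 − 7.6 − 4.7 + 1.5 + 10.9) / 8 = 1.5000%
Mean R_m = (-5.9 − 0.6 + 3.8 + 4.9 − 6.7 − 3.3 + 11.5 + 11.8) / 8 = 1.9375%
Σ(R_i − R̄_i)(R_m − R̄_m) = 250.0200  ⇒  Cov = 250.0200 / 7 = 35.7171
Σ(R_m − R̄_m)² = 370.8588  ⇒  Var(R_m) = 370.8588 / 7 = 52.9798
β = Cov / Var(R_m) = 35.7171 / 52.9798 = 0.6742
E(R) = R_f + β × MRP = 2.2% + 0.6742 × 6.2% = 6.38%

6.38%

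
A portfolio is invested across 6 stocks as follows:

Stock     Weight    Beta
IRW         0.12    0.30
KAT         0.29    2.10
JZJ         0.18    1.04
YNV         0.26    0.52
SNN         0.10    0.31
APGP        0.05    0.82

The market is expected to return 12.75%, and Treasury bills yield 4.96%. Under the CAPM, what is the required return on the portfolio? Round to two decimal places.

13.06%

β_P = Σ w_i β_i = 0.12×0.30 + 0.29×2.10 + 0.18×1.04 + 0.26×0.52 + 0.10×0.31 + 0.05×0.82 = 1.0394
MRP = 12.75% − 4.96% = 7.79%
E(R_P) = R_f + β_P × MRP = 4.96% + 1.0394 × 7.79% = 13.06%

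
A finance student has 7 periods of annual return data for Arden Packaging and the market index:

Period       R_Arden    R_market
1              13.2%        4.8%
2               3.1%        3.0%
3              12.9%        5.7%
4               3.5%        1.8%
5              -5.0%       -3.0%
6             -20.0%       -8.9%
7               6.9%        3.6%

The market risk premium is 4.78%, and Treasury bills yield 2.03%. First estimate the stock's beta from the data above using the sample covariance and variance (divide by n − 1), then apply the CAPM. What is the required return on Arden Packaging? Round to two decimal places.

12.53%

Mean R_i = (13.2 + 3.1 + 12.9 + 3.5 − 5.0 − 20.0 + 6.9) / 7 = 2.0857%
Mean R_m = (4.8 + 3.0 + 5.7 + 1.8 − 3.0 − 8.9 + 3.6) / 7 = 1.0000%
Σ(R_i − R̄_i)(R_m − R̄_m) = 355.7300  ⇒  Cov = 355.7300 / 6 = 59.2883
Σ(R_m − R̄_m)² = 161.9400  ⇒  Var(R_m) = 161.9400 / 6 = 26.9900
β = Cov / Var(R_m) = 59.2883 / 26.9900 = 2.1967
E(R) = R_f + β × MRP = 2.03% + 2.1967 × 4.78% = 12.53%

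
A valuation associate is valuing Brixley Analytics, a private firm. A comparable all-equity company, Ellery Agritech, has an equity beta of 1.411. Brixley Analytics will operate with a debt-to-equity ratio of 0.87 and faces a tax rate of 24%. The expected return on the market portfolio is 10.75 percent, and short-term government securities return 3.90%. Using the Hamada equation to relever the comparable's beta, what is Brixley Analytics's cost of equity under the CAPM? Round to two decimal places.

β_L = β_U × [1 + (1 − t)(D/E)] = 1.411 × [1 + (1 − 0.24) × 0.87]
    = 1.411 × [1 + 0.76 × 0.87] = 1.411 × 1.6612 = 2.3440
MRP = 10.75% − 3.90% = 6.85%
E(R) = R_f + β_L × MRP = 3.90% + 2.3440 × 6.85% = 19.96%

19.96%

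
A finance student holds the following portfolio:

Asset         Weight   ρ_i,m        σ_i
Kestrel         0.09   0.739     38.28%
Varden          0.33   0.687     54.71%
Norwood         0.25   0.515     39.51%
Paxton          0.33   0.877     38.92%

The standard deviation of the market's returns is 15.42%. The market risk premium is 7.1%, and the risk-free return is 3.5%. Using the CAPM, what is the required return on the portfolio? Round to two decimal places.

17.91%

β_Kestrel = 0.739 × 38.28% / 15.42% = 1.8346
β_Varden = 0.687 × 54.71% / 15.42% = 2.4375
β_Norwood = 0.515 × 39.51% / 15.42% = 1.3196
β_Paxton = 0.877 × 38.92% / 15.42% = 2.2135
β_P = Σ w_i β_i = 0.09×1.8346 + 0.33×2.4375 + 0.25×1.3196 + 0.33×2.2135 = 2.0298
E(R_P) = R_f + β_P × MRP = 3.5% + 2.0298 × 7.1% = 17.91%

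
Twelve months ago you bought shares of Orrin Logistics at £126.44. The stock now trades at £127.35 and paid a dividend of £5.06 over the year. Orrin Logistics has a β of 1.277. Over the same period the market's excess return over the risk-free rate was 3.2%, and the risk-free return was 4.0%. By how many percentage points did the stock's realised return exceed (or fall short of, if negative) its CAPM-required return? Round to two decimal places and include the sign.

Realised HPR = (P1 + D1 − P0) / P0 = (127.35 + 5.06 − 126.44) / 126.44 = 5.97 / 126.44 = 4.7216%
CAPM required = R_f + β·MRP = 4.0% + 1.277 × 3.2% = 8.0864%
α = realised − required = 4.7216% − 8.0864% = -3.36%

-3.36%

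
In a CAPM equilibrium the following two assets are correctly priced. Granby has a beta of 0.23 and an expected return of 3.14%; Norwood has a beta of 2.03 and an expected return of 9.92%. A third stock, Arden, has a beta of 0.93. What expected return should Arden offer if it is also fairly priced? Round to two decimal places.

MRP (SML slope) = (9.92% − 3.14%) / (2.03 − 0.23) = 6.78% / 1.80 = 3.7667%
R_f (intercept) = 3.14% − 0.23 × 3.7667% = 2.2737%
E(R_Arden) = R_f + β × MRP = 2.2737% + 0.93 × 3.7667% = 5.78%

5.78%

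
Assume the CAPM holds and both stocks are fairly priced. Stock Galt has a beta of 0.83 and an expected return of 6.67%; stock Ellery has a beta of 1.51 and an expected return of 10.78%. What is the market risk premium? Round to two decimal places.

Both satisfy E(R) = R_f + β·MRP, so the slope of the SML is
MRP = (10.78% − 6.67%) / (1.51 − 0.83) = 4.11% / 0.68 = 6.0441%

6.04%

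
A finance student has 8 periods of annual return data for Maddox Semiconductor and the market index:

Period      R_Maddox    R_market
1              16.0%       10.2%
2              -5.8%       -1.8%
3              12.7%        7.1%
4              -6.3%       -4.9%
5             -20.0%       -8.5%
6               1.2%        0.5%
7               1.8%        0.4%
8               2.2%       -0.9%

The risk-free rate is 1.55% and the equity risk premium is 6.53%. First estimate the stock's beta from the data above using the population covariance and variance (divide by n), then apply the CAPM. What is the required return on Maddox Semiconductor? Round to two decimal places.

13.44%

Mean R_i = (16.0 − 5.8 + 12.7 − 6.3 − 20.0 + 1.2 + 1.8 + 2.2) / 8 = 0.2250%
Mean R_m = (10.2 − 1.8 + 7.1 − 4.9 − 8.5 + 0.5 + 0.4 − 0.9) / 8 = 0.2625%
Σ(R_i − R̄_i)(R_m − R̄_m) = 463.5475  ⇒  Cov = 463.5475 / 8 = 57.9434
Σ(R_m − R̄_m)² = 254.6188  ⇒  Var(R_m) = 254.6188 / 8 = 31.8274
β = Cov / Var(R_m) = 57.9434 / 31.8274 = 1.8206
E(R) = R_f + β × MRP = 1.55% + 1.8206 × 6.53% = 13.44%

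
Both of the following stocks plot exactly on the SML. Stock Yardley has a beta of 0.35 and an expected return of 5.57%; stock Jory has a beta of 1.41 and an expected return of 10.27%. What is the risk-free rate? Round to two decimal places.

4.02%

Both satisfy E(R) = R_f + β·MRP, so the slope of the SML is
MRP = (10.27% − 5.57%) / (1.41 − 0.35) = 4.70% / 1.06 = 4.4340%
R_f = E(R_Yardley) − β_Yardley·MRP = 5.57% − 0.35 × 4.4340% = 4.0181%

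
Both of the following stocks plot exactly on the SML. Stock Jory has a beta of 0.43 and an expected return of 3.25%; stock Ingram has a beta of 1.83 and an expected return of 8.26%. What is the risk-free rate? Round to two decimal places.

1.71%

Both satisfy E(R) = R_f + β·MRP, so the slope of the SML is
MRP = (8.26% − 3.25%) / (1.83 − 0.43) = 5.01% / 1.40 = 3.5786%
R_f = E(R_Jory) − β_Jory·MRP = 3.25% − 0.43 × 3.5786% = 1.7112%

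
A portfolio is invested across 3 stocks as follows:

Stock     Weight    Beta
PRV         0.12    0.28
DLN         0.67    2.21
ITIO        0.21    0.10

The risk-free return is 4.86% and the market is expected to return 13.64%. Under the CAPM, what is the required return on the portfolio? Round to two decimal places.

18.34%

β_P = Σ w_i β_i = 0.12×0.28 + 0.67×2.21 + 0.21×0.10 = 1.5353
MRP = 13.64% − 4.86% = 8.78%
E(R_P) = R_f + β_P × MRP = 4.86% + 1.5353 × 8.78% = 18.34%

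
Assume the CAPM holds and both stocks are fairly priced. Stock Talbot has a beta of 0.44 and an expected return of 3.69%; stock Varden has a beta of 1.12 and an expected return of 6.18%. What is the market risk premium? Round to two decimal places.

Both satisfy E(R) = R_f + β·MRP, so the slope of the SML is
MRP = (6.18% − 3.69%) / (1.12 − 0.44) = 2.49% / 0.68 = 3.6618%

3.66%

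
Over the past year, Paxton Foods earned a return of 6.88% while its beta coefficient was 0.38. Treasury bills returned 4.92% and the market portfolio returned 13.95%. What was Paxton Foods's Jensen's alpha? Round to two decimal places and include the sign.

-1.47%

Market excess return = 13.95% − 4.92% = 9.03%
CAPM benchmark = R_f + β(R_m − R_f) = 4.92% + 0.38 × 9.03% = 8.3514%
α = actual − benchmark = 6.88% − 8.3514% = -1.47%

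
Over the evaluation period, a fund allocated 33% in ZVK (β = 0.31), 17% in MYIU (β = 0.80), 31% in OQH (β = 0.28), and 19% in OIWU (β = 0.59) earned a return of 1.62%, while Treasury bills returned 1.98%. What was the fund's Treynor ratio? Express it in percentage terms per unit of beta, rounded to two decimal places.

β_P = 0.33×0.31 + 0.17×0.80 + 0.31×0.28 + 0.19×0.59 = 0.4372
Treynor = (R_P − R_f) / β_P = (1.62% − 1.98%) / 0.4372 = -0.36% / 0.4372 = -0.82%

-0.82%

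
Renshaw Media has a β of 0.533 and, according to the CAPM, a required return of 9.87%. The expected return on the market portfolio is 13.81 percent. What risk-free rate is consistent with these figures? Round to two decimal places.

E(R) = R_f + β(E(R_m) − R_f) = R_f(1 − β) + β·E(R_m)
9.87% = R_f × (1 − 0.533) + 0.533 × 13.81%
9.87% = R_f × 0.467 + 7.36073%
R_f = (9.87% − 7.36073%) / 0.467 = 5.37%

5.37%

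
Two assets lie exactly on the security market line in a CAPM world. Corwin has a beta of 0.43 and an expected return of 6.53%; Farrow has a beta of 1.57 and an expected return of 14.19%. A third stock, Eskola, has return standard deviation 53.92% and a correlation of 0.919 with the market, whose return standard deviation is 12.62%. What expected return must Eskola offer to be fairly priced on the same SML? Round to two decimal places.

30.02%

MRP = (14.19% − 6.53%) / (1.57 − 0.43) = 6.7193%
R_f = 6.53% − 0.43 × 6.7193% = 3.6407%
β_Eskola = ρ·σ_i/σ_m = 0.919 × 53.92 / 12.62 = 3.9265
E(R_Eskola) = R_f + β × MRP = 3.6407% + 3.9265 × 6.7193% = 30.02%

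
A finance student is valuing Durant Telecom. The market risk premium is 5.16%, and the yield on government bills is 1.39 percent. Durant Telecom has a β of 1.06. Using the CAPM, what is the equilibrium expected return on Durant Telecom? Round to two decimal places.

6.86%

E(R) = R_f + β × MRP = 1.39% + 1.06 × 5.16% = 6.86%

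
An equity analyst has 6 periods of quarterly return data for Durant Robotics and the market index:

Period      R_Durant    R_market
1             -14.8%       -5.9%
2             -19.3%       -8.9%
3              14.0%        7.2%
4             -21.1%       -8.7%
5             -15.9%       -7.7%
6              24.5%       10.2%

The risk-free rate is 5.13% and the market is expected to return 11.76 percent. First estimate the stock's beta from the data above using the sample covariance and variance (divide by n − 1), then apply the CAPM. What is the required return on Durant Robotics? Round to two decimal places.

20.07%

Mean R_i = (-14.8 − 19.3 + 14.0 − 21.1 − 15.9 + 24.5) / 6 = -5.4333%
Mean R_m = (-5.9 − 8.9 + 7.2 − 8.7 − 7.7 + 10.2) / 6 = -2.3000%
Σ(R_i − R̄_i)(R_m − R̄_m) = 840.8100  ⇒  Cov = 840.8100 / 5 = 168.1620
Σ(R_m − R̄_m)² = 373.1400  ⇒  Var(R_m) = 373.1400 / 5 = 74.6280
β = Cov / Var(R_m) = 168.1620 / 74.6280 = 2.2533
MRP = 11.76% − 5.13% = 6.63%
E(R) = R_f + β × MRP = 5.13% + 2.2533 × 6.63% = 20.07%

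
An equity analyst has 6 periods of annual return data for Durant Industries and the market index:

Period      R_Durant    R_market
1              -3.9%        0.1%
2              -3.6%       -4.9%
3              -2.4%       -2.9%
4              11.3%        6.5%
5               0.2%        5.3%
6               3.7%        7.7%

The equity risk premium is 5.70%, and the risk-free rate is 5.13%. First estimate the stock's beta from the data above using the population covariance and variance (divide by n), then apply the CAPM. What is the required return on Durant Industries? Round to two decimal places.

Mean R_i = (-3.9 − 3.6 − 2.4 + 11.3 + 0.2 + 3.7) / 6 = 0.8833%
Mean R_m = (0.1 − 4.9 − 2.9 + 6.5 + 5.3 + 7.7) / 6 = 1.9667%
Σ(R_i − R̄_i)(R_m − R̄_m) = 116.7867  ⇒  Cov = 116.7867 / 6 = 19.4645
Σ(R_m − R̄_m)² = 138.8533  ⇒  Var(R_m) = 138.8533 / 6 = 23.1422
β = Cov / Var(R_m) = 19.4645 / 23.1422 = 0.8411
E(R) = R_f + β × MRP = 5.13% + 0.8411 × 5.70% = 9.92%

9.92%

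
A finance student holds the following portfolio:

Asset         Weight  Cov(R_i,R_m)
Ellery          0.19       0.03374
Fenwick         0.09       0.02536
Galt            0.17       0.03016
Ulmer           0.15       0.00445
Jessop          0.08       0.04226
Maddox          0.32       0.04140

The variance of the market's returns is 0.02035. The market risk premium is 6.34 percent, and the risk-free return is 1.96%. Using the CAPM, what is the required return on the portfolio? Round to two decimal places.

β_Ellery = 0.03374 / 0.02035 = 1.6580
β_Fenwick = 0.02536 / 0.02035 = 1.2462
β_Galt = 0.03016 / 0.02035 = 1.4821
β_Ulmer = 0.00445 / 0.02035 = 0.2187
β_Jessop = 0.04226 / 0.02035 = 2.0767
β_Maddox = 0.04140 / 0.02035 = 2.0344
β_P = Σ w_i β_i = 0.19×1.6580 + 0.09×1.2462 + 0.17×1.4821 + 0.15×0.2187 + 0.08×2.0767 + 0.32×2.0344 = 1.5291
E(R_P) = R_f + β_P × MRP = 1.96% + 1.5291 × 6.34% = 11.65%

11.65%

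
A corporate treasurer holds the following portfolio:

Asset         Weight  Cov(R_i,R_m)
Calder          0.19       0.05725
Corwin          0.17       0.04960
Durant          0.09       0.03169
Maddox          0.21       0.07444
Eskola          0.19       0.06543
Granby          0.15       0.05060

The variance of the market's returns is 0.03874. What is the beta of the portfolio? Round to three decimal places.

β_Calder = 0.05725 / 0.03874 = 1.4778
β_Corwin = 0.04960 / 0.03874 = 1.2803
β_Durant = 0.03169 / 0.03874 = 0.8180
β_Maddox = 0.07444 / 0.03874 = 1.9215
β_Eskola = 0.06543 / 0.03874 = 1.6890
β_Granby = 0.05060 / 0.03874 = 1.3061
β_P = Σ w_i β_i = 0.19×1.4778 + 0.17×1.2803 + 0.09×0.8180 + 0.21×1.9215 + 0.19×1.6890 + 0.15×1.3061 = 1.4924

1.492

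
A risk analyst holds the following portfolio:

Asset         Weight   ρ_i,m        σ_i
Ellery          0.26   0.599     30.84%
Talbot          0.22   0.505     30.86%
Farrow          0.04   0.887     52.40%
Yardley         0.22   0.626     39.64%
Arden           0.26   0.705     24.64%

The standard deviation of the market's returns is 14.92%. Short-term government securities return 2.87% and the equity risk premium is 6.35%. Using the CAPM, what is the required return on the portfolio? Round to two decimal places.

11.41%

β_Ellery = 0.599 × 30.84% / 14.92% = 1.2381
β_Talbot = 0.505 × 30.86% / 14.92% = 1.0445
β_Farrow = 0.887 × 52.40% / 14.92% = 3.1152
β_Yardley = 0.626 × 39.64% / 14.92% = 1.6632
β_Arden = 0.705 × 24.64% / 14.92% = 1.1643
β_P = Σ w_i β_i = 0.26×1.2381 + 0.22×1.0445 + 0.04×3.1152 + 0.22×1.6632 + 0.26×1.1643 = 1.3449
E(R_P) = R_f + β_P × MRP = 2.87% + 1.3449 × 6.35% = 11.41%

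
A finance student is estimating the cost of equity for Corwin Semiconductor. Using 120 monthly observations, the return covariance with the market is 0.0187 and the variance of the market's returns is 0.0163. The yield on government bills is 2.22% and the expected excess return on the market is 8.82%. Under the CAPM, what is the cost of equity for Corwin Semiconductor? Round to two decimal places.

12.34%

β = Cov(R_i, R_m) / Var(R_m) = 0.0187 / 0.0163 = 1.1472
E(R) = R_f + β × MRP = 2.22% + 1.1472 × 8.82% = 12.34%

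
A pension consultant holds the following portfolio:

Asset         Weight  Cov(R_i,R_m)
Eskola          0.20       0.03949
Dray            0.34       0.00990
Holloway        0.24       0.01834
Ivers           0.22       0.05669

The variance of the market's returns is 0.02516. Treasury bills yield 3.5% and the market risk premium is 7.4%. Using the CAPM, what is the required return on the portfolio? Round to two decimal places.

β_Eskola = 0.03949 / 0.02516 = 1.5696
β_Dray = 0.00990 / 0.02516 = 0.3935
β_Holloway = 0.01834 / 0.02516 = 0.7289
β_Ivers = 0.05669 / 0.02516 = 2.2532
β_P = Σ w_i β_i = 0.20×1.5696 + 0.34×0.3935 + 0.24×0.7289 + 0.22×2.2532 = 1.1184
E(R_P) = R_f + β_P × MRP = 3.5% + 1.1184 × 7.4% = 11.78%

11.78%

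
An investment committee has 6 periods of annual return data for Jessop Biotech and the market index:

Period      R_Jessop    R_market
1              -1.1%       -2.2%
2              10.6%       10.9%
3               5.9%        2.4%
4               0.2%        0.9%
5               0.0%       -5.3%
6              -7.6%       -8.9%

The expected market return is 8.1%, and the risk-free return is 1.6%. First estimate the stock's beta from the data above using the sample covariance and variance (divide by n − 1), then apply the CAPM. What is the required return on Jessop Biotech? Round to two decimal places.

Mean R_i = (-1.1 + 10.6 + 5.9 + 0.2 + 0.0 − 7.6) / 6 = 1.3333%
Mean R_m = (-2.2 + 10.9 + 2.4 + 0.9 − 5.3 − 8.9) / 6 = -0.3667%
Σ(R_i − R̄_i)(R_m − R̄_m) = 202.8733  ⇒  Cov = 202.8733 / 5 = 40.5747
Σ(R_m − R̄_m)² = 236.7133  ⇒  Var(R_m) = 236.7133 / 5 = 47.3427
β = Cov / Var(R_m) = 40.5747 / 47.3427 = 0.8570
MRP = 8.1% − 1.6% = 6.50%
E(R) = R_f + β × MRP = 1.6% + 0.8570 × 6.5% = 7.17%

7.17%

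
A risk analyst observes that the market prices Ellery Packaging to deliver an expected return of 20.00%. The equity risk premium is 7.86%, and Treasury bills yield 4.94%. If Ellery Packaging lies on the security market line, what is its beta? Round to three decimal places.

β = (E(R) − R_f) / MRP = (20.00% − 4.94%) / 7.86% = 15.06% / 7.86% = 1.916

1.916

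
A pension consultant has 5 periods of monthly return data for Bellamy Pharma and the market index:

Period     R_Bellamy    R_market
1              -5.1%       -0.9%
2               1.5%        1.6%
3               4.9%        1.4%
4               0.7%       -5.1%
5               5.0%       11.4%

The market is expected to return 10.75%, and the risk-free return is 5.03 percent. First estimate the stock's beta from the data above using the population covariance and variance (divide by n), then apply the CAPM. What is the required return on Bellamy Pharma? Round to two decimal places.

7.19%

Mean R_i = (-5.1 + 1.5 + 4.9 + 0.7 + 5.0) / 5 = 1.4000%
Mean R_m = (-0.9 + 1.6 + 1.4 − 5.1 + 11.4) / 5 = 1.6800%
Σ(R_i − R̄_i)(R_m − R̄_m) = 55.5200  ⇒  Cov = 55.5200 / 5 = 11.1040
Σ(R_m − R̄_m)² = 147.1880  ⇒  Var(R_m) = 147.1880 / 5 = 29.4376
β = Cov / Var(R_m) = 11.1040 / 29.4376 = 0.3772
MRP = 10.75% − 5.03% = 5.72%
E(R) = R_f + β × MRP = 5.03% + 0.3772 × 5.72% = 7.19%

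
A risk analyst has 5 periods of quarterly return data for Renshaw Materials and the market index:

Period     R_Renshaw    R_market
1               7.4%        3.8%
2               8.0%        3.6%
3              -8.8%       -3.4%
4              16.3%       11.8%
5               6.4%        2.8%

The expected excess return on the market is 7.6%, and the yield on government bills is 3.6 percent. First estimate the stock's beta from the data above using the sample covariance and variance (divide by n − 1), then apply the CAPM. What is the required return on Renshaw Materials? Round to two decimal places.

Mean R_i = (7.4 + 8.0 − 8.8 + 16.3 + 6.4) / 5 = 5.8600%
Mean R_m = (3.8 + 3.6 − 3.4 + 11.8 + 2.8) / 5 = 3.7200%
Σ(R_i − R̄_i)(R_m − R̄_m) = 188.1040  ⇒  Cov = 188.1040 / 4 = 47.0260
Σ(R_m − R̄_m)² = 116.8480  ⇒  Var(R_m) = 116.8480 / 4 = 29.2120
β = Cov / Var(R_m) = 47.0260 / 29.2120 = 1.6098
E(R) = R_f + β × MRP = 3.6% + 1.6098 × 7.6% = 15.83%

15.83%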